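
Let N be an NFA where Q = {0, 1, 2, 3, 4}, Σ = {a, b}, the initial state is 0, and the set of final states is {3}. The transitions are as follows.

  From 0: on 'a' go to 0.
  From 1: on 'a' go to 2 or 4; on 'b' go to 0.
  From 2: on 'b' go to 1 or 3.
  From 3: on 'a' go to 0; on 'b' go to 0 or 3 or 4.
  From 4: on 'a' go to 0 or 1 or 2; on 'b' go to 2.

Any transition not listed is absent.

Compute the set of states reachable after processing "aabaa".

Start in {0}.
Read 'a': 0→{0}; now {0}.
Read 'a': 0→{0}; now {0}.
Read 'b': 0→∅; now ∅.
The set is empty and remains empty for the remaining 2 symbols.

∅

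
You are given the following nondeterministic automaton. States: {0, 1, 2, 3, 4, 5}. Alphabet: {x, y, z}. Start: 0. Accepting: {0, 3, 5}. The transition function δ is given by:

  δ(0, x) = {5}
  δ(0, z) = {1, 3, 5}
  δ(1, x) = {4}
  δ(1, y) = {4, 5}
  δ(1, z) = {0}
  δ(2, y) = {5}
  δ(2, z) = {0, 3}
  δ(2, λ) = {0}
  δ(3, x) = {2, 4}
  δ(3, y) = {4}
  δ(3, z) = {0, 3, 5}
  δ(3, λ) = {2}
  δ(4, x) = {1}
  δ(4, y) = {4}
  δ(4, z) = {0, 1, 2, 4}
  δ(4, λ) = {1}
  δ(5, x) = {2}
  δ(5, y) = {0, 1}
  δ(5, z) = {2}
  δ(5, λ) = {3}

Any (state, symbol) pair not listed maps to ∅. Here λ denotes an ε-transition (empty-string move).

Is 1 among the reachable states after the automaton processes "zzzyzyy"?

Start in {0}.
Read 'z': 0→{1, 3, 5}; union {1, 3, 5}; ε-closure = {0, 1, 2, 3, 5}.
Read 'z': 0→{1, 3, 5}, 1→{0}, 2→{0, 3}, 3→{0, 3, 5}, 5→{2}; now {0, 1, 2, 3, 5}.
Read 'z': 0→{1, 3, 5}, 1→{0}, 2→{0, 3}, 3→{0, 3, 5}, 5→{2}; now {0, 1, 2, 3, 5}.
Read 'y': 0→∅, 1→{4, 5}, 2→{5}, 3→{4}, 5→{0, 1}; union {0, 1, 4, 5}; ε-closure = {0, 1, 2, 3, 4, 5}.
Read 'z': 0→{1, 3, 5}, 1→{0}, 2→{0, 3}, 3→{0, 3, 5}, 4→{0, 1, 2, 4}, 5→{2}; now {0, 1, 2, 3, 4, 5}.
Read 'y': 0→∅, 1→{4, 5}, 2→{5}, 3→{4}, 4→{4}, 5→{0, 1}; union {0, 1, 4, 5}; ε-closure = {0, 1, 2, 3, 4, 5}.
Read 'y': 0→∅, 1→{4, 5}, 2→{5}, 3→{4}, 4→{4}, 5→{0, 1}; union {0, 1, 4, 5}; ε-closure = {0, 1, 2, 3, 4, 5}.
State 1 is in {0, 1, 2, 3, 4, 5}.

Yes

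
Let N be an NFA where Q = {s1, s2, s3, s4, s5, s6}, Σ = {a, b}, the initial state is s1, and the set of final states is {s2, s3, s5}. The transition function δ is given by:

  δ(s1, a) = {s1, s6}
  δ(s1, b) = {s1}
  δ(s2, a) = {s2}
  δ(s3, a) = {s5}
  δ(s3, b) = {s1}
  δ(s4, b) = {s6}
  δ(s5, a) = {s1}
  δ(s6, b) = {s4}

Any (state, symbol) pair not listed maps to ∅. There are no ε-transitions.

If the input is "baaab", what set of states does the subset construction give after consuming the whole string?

{s1, s4}

Start in {s1}.
Read 'b': s1→{s1}; now {s1}.
Read 'a': s1→{s1, s6}; now {s1, s6}.
Read 'a': s1→{s1, s6}, s6→∅; now {s1, s6}.
Read 'a': s1→{s1, s6}, s6→∅; now {s1, s6}.
Read 'b': s1→{s1}, s6→{s4}; now {s1, s4}.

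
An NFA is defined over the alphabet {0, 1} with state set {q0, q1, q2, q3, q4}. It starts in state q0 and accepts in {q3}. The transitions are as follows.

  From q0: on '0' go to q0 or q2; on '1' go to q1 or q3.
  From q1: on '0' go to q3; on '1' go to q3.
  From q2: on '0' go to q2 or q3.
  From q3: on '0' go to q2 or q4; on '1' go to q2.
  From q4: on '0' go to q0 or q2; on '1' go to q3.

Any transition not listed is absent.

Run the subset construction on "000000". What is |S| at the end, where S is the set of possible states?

4

Start in {q0}.
Read '0': q0→{q0, q2}; now {q0, q2}.
Read '0': q0→{q0, q2}, q2→{q2, q3}; now {q0, q2, q3}.
Read '0': q0→{q0, q2}, q2→{q2, q3}, q3→{q2, q4}; now {q0, q2, q3, q4}.
Read '0': q0→{q0, q2}, q2→{q2, q3}, q3→{q2, q4}, q4→{q0, q2}; now {q0, q2, q3, q4}.
Read '0': q0→{q0, q2}, q2→{q2, q3}, q3→{q2, q4}, q4→{q0, q2}; now {q0, q2, q3, q4}.
Read '0': q0→{q0, q2}, q2→{q2, q3}, q3→{q2, q4}, q4→{q0, q2}; now {q0, q2, q3, q4}.
That set has 4 states.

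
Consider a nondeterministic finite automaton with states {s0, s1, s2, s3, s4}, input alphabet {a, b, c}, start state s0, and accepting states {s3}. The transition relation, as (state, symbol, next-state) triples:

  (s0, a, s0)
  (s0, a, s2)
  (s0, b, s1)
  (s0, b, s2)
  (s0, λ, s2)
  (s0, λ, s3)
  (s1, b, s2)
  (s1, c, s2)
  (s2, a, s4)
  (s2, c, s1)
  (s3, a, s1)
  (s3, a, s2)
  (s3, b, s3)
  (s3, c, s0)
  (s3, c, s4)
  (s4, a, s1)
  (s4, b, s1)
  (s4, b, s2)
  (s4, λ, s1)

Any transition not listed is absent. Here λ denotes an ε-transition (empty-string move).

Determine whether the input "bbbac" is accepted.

Start: ε-closure({s0}) = {s0, s2, s3}.
Read 'b': s0→{s1, s2}, s2→∅, s3→{s3}; now {s1, s2, s3}.
Read 'b': s1→{s2}, s2→∅, s3→{s3}; now {s2, s3}.
Read 'b': s2→∅, s3→{s3}; now {s3}.
Read 'a': s3→{s1, s2}; now {s1, s2}.
Read 'c': s1→{s2}, s2→{s1}; now {s1, s2}.
The final set {s1, s2} contains no accepting state.

No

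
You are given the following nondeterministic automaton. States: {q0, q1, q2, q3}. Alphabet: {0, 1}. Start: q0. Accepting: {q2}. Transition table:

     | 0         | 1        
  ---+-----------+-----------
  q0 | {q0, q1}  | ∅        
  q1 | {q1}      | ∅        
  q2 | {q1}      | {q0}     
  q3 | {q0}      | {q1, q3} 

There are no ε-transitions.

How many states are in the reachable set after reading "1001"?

Start in {q0}.
Read '1': {q0} → ∅.
The set is empty and remains empty for the remaining 3 symbols.
That set has 0 states.

0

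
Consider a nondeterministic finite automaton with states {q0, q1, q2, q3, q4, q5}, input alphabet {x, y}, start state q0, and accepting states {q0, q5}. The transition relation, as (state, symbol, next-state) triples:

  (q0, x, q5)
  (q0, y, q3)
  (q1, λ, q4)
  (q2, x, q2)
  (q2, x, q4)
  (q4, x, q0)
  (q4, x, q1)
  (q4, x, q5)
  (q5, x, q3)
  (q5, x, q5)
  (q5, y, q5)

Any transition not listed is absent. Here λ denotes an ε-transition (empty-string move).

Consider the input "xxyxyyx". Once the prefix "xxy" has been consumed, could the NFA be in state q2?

No

Start in {q0}.
Read 'x': {q0} → {q5}.
Read 'x': {q5} → {q3, q5}.
Read 'y': {q3, q5} → {q5}.
State q2 is not in {q5}.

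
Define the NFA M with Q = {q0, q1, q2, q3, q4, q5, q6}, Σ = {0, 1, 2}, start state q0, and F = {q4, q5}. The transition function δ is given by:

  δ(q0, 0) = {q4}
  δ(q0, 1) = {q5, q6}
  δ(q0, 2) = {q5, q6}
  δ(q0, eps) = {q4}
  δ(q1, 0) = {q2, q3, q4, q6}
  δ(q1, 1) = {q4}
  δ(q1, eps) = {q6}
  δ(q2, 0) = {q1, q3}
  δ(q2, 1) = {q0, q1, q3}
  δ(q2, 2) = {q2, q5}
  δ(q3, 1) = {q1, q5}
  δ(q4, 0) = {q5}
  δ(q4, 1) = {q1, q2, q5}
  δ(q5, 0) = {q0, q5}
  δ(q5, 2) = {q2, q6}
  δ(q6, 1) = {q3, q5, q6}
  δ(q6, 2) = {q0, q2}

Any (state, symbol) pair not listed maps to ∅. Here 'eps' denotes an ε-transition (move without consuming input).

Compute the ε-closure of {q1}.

{q1, q6}

Begin with {q1}.
ε-move q1 → q6; add q6.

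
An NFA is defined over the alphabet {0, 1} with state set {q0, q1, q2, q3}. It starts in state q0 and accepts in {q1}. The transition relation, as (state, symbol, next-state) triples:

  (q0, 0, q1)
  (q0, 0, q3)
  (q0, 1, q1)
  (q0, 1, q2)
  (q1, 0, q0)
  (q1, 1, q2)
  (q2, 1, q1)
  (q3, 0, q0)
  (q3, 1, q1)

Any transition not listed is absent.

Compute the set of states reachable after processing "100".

Start in {q0}.
Read '1': {q0} → {q1, q2}.
Read '0': {q1, q2} → {q0}.
Read '0': {q0} → {q1, q3}.

{q1, q3}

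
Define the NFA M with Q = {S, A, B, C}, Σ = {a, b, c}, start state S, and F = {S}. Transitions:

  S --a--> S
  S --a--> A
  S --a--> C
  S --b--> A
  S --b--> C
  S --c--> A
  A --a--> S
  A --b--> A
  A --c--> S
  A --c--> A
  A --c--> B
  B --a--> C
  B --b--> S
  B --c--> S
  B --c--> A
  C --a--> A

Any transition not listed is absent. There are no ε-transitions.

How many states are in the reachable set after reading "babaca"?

Start in {S}.
Read 'b': S→{A, C}; now {A, C}.
Read 'a': A→{S}, C→{A}; now {S, A}.
Read 'b': S→{A, C}, A→{A}; now {A, C}.
Read 'a': A→{S}, C→{A}; now {S, A}.
Read 'c': S→{A}, A→{S, A, B}; now {S, A, B}.
Read 'a': S→{S, A, C}, A→{S}, B→{C}; now {S, A, C}.
That set has 3 states.

3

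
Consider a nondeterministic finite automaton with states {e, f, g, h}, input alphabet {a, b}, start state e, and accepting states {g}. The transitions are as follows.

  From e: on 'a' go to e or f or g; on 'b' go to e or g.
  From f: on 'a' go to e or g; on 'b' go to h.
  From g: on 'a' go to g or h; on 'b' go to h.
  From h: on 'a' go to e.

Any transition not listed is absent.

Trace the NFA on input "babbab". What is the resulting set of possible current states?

Start in {e}.
Read 'b': {e} → {e, g}.
Read 'a': {e, g} → {e, f, g, h}.
Read 'b': {e, f, g, h} → {e, g, h}.
Read 'b': {e, g, h} → {e, g, h}.
Read 'a': {e, g, h} → {e, f, g, h}.
Read 'b': {e, f, g, h} → {e, g, h}.

{e, g, h}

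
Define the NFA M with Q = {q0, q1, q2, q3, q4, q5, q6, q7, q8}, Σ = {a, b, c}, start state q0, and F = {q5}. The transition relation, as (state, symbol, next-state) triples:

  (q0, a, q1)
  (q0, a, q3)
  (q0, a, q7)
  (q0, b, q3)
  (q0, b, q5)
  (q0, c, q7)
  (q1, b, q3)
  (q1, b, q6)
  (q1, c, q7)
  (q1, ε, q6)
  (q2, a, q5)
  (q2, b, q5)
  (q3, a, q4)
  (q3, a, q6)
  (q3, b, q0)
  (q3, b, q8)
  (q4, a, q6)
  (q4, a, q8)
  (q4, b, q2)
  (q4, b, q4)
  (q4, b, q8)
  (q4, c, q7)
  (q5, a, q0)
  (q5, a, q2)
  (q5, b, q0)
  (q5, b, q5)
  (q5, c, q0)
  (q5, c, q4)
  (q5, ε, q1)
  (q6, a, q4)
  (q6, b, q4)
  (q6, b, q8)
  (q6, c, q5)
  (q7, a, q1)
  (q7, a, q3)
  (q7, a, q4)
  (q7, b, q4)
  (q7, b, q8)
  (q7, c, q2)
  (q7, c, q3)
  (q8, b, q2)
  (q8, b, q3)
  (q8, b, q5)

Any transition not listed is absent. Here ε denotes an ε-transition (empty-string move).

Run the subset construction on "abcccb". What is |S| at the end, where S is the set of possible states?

8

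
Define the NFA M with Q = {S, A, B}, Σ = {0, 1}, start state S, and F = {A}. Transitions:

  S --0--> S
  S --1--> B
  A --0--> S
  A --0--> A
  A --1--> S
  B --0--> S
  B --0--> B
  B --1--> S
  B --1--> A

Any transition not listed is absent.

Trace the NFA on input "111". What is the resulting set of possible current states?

Start in {S}.
Read '1': {S} → {B}.
Read '1': {B} → {S, A}.
Read '1': {S, A} → {S, B}.

{S, B}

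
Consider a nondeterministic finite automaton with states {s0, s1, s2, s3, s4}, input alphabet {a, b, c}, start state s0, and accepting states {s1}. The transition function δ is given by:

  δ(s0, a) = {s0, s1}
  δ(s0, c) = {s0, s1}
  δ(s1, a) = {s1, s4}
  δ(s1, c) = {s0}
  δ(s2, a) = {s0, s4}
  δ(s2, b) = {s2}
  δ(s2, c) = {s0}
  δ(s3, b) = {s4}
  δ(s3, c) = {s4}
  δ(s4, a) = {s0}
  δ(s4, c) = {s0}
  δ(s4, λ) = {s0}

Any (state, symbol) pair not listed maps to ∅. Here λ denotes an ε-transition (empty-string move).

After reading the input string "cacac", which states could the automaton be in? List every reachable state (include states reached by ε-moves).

{s0, s1}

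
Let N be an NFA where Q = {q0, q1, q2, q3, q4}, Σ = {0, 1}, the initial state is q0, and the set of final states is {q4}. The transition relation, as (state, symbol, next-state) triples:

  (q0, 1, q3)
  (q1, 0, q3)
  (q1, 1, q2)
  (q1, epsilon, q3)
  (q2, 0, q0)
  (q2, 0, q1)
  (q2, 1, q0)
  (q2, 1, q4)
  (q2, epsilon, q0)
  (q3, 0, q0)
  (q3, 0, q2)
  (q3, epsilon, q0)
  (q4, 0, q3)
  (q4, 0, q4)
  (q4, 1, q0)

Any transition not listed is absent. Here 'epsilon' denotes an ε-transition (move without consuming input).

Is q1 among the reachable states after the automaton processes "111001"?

No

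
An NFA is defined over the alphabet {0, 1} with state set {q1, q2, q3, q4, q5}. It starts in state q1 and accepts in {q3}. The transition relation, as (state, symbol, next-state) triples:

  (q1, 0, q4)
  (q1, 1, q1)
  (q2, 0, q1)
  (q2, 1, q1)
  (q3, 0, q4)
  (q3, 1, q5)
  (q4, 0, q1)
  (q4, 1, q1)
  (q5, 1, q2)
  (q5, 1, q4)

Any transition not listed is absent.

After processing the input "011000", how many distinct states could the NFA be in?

1

Start in {q1}.
Read '0': q1→{q4}; now {q4}.
Read '1': q4→{q1}; now {q1}.
Read '1': q1→{q1}; now {q1}.
Read '0': q1→{q4}; now {q4}.
Read '0': q4→{q1}; now {q1}.
Read '0': q1→{q4}; now {q4}.
That set has 1 state.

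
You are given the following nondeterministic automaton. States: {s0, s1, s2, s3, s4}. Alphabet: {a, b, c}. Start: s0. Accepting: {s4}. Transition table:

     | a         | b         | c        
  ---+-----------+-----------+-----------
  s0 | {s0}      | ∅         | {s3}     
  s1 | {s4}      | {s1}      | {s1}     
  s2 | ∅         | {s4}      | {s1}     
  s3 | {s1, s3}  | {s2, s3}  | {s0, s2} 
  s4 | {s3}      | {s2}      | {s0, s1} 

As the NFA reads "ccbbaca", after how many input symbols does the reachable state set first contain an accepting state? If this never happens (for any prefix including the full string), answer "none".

3

Start in {s0}.
Read 'c': {s0} → {s3}.
Read 'c': {s3} → {s0, s2}.
Read 'b': {s0, s2} → {s4}.
None of the earlier sets intersect F, but {s4} does.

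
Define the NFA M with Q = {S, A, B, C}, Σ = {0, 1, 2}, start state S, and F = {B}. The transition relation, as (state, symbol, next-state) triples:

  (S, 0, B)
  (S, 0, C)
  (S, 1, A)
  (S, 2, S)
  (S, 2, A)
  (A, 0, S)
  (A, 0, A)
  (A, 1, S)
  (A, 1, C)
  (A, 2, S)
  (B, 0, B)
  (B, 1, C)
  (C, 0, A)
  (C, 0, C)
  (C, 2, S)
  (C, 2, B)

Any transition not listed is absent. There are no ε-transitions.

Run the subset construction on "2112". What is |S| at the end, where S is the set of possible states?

3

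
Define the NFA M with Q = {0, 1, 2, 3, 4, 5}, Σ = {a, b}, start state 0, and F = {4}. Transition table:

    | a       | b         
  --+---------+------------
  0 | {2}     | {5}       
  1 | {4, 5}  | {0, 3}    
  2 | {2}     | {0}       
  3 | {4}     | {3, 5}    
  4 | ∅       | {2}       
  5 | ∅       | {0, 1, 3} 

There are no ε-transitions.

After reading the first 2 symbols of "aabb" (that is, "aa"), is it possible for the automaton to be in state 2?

Yes

Start in {0}.
Read 'a': 0→{2}; now {2}.
Read 'a': 2→{2}; now {2}.
State 2 is in {2}.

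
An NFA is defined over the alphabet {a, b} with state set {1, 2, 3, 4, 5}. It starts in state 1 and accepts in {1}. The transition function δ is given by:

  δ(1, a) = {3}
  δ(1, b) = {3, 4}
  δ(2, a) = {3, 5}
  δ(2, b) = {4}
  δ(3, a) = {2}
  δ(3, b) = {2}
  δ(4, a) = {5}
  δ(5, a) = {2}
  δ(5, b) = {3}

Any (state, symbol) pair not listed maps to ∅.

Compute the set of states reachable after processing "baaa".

{2, 3, 5}

Start in {1}.
Read 'b': 1→{3, 4}; now {3, 4}.
Read 'a': 3→{2}, 4→{5}; now {2, 5}.
Read 'a': 2→{3, 5}, 5→{2}; now {2, 3, 5}.
Read 'a': 2→{3, 5}, 3→{2}, 5→{2}; now {2, 3, 5}.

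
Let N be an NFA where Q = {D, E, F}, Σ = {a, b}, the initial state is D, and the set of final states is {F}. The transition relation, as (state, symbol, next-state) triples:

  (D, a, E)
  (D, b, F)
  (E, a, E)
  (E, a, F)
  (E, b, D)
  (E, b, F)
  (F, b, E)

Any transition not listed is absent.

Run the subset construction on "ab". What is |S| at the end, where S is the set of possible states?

Start in {D}.
Read 'a': {D} → {E}.
Read 'b': {E} → {D, F}.
That set has 2 states.

2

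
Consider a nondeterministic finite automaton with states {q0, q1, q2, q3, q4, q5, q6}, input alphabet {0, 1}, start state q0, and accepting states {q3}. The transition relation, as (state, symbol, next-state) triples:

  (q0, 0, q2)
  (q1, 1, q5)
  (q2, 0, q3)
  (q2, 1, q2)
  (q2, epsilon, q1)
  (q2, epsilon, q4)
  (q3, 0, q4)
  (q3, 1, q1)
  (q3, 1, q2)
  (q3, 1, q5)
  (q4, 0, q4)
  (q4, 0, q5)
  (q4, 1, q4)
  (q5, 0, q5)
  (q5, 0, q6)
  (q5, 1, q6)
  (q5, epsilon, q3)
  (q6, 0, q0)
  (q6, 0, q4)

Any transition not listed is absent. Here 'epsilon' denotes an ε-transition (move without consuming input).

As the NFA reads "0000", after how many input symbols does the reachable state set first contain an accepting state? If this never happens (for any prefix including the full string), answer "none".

2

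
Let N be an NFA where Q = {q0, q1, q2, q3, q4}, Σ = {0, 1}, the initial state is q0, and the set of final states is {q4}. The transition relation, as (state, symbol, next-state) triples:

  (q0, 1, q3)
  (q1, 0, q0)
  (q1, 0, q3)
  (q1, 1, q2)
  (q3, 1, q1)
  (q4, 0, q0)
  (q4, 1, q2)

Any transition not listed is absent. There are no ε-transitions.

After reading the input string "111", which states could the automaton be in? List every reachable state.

{q2}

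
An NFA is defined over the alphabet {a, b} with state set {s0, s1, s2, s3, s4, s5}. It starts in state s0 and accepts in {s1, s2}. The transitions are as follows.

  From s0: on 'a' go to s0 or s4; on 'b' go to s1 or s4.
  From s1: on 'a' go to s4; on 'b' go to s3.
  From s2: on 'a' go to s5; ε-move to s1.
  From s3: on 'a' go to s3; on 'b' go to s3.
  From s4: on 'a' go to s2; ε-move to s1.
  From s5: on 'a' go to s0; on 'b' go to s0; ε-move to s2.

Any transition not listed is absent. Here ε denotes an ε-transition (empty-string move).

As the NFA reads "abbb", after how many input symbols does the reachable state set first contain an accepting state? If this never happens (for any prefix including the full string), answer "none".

1

Start in {s0}.
Read 'a': {s0} → {s0, s1, s4}.
None of the earlier sets intersect F, but {s0, s1, s4} does.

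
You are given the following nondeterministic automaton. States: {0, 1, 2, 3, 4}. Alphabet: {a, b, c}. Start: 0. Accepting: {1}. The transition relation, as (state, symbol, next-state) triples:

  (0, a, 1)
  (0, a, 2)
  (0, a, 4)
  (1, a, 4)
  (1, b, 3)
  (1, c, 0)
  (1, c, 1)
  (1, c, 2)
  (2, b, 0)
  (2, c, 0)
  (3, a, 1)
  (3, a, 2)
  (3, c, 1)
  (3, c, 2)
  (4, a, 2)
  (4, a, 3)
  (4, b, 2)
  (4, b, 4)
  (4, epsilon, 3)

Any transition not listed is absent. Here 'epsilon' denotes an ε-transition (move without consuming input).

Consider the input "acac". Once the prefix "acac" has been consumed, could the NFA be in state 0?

Yes

Start in {0}.
Read 'a': 0→{1, 2, 4}; union {1, 2, 4}; ε-closure = {1, 2, 3, 4}.
Read 'c': 1→{0, 1, 2}, 2→{0}, 3→{1, 2}, 4→∅; now {0, 1, 2}.
Read 'a': 0→{1, 2, 4}, 1→{4}, 2→∅; union {1, 2, 4}; ε-closure = {1, 2, 3, 4}.
Read 'c': 1→{0, 1, 2}, 2→{0}, 3→{1, 2}, 4→∅; now {0, 1, 2}.
State 0 is in {0, 1, 2}.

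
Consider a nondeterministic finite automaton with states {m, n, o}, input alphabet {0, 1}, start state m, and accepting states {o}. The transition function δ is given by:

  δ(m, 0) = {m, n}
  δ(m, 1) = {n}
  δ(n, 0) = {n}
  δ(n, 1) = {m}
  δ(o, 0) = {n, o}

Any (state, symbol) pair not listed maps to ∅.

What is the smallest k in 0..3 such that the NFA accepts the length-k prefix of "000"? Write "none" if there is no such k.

none

Start in {m}.
Read '0': m→{m, n}; now {m, n}.
Read '0': m→{m, n}, n→{n}; now {m, n}.
Read '0': m→{m, n}, n→{n}; now {m, n}.
No reachable set along the way intersects F.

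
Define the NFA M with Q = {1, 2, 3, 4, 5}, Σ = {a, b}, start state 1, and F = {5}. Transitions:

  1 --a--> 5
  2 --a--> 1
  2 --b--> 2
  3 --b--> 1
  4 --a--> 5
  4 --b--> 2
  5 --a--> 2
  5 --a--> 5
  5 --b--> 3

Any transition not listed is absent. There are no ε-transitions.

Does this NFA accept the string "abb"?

Start in {1}.
Read 'a': 1→{5}; now {5}.
Read 'b': 5→{3}; now {3}.
Read 'b': 3→{1}; now {1}.
The final set {1} contains no accepting state.

No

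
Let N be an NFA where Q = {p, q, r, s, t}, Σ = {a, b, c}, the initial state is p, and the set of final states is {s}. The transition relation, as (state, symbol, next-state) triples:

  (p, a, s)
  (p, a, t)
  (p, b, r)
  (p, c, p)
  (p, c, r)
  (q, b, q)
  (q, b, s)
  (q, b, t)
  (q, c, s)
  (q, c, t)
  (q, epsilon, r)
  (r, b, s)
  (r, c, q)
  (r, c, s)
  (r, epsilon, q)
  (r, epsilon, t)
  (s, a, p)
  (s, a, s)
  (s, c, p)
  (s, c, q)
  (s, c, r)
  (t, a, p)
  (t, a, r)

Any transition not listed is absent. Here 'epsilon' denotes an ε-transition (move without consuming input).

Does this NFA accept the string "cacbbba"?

Start in {p}.
Read 'c': p→{p, r}; union {p, r}; ε-closure = {p, q, r, t}.
Read 'a': p→{s, t}, q→∅, r→∅, t→{p, r}; union {p, r, s, t}; ε-closure = {p, q, r, s, t}.
Read 'c': p→{p, r}, q→{s, t}, r→{q, s}, s→{p, q, r}, t→∅; now {p, q, r, s, t}.
Read 'b': p→{r}, q→{q, s, t}, r→{s}, s→∅, t→∅; now {q, r, s, t}.
Read 'b': q→{q, s, t}, r→{s}, s→∅, t→∅; union {q, s, t}; ε-closure = {q, r, s, t}.
Read 'b': q→{q, s, t}, r→{s}, s→∅, t→∅; union {q, s, t}; ε-closure = {q, r, s, t}.
Read 'a': q→∅, r→∅, s→{p, s}, t→{p, r}; union {p, r, s}; ε-closure = {p, q, r, s, t}.
The final set {p, q, r, s, t} contains the accepting state s.

Yes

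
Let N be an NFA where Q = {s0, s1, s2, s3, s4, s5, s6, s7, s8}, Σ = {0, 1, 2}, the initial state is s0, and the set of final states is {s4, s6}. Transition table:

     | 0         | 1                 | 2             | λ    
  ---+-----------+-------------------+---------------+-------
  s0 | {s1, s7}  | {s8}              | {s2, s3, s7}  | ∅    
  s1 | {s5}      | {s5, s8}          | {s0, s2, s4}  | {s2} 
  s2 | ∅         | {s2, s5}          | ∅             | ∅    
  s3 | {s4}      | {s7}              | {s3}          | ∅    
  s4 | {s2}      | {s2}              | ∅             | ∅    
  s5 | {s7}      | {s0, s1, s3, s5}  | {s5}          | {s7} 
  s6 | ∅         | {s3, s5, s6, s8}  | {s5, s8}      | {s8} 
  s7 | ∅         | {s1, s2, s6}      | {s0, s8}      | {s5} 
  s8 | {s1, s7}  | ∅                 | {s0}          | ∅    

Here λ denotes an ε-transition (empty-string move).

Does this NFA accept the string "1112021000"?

No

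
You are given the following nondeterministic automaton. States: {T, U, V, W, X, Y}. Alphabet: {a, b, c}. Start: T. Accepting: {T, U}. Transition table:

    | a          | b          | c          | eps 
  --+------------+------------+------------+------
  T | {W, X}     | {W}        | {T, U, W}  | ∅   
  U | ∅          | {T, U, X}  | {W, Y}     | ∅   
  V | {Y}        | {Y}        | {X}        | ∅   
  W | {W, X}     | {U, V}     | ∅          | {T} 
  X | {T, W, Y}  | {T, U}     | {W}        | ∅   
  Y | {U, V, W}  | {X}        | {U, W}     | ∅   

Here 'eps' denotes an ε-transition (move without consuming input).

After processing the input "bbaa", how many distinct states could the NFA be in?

6

Start in {T}.
Read 'b': T→{W}; union {W}; ε-closure = {T, W}.
Read 'b': T→{W}, W→{U, V}; union {U, V, W}; ε-closure = {T, U, V, W}.
Read 'a': T→{W, X}, U→∅, V→{Y}, W→{W, X}; union {W, X, Y}; ε-closure = {T, W, X, Y}.
Read 'a': T→{W, X}, W→{W, X}, X→{T, W, Y}, Y→{U, V, W}; now {T, U, V, W, X, Y}.
That set has 6 states.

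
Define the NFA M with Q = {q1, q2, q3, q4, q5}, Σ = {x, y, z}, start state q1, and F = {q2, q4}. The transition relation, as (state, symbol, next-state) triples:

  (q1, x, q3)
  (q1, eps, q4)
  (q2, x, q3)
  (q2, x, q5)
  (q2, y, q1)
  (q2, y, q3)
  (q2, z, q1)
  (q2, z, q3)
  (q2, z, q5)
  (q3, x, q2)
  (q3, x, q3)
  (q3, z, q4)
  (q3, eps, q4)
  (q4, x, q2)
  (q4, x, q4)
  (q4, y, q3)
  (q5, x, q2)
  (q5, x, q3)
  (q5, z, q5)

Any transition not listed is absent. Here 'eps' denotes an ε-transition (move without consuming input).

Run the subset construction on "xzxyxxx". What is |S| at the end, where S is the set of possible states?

4

Start: ε-closure({q1}) = {q1, q4}.
Read 'x': {q1, q4} → {q2, q3, q4}.
Read 'z': {q2, q3, q4} → {q1, q3, q4, q5}.
Read 'x': {q1, q3, q4, q5} → {q2, q3, q4}.
Read 'y': {q2, q3, q4} → {q1, q3, q4}.
Read 'x': {q1, q3, q4} → {q2, q3, q4}.
Read 'x': {q2, q3, q4} → {q2, q3, q4, q5}.
Read 'x': {q2, q3, q4, q5} → {q2, q3, q4, q5}.
That set has 4 states.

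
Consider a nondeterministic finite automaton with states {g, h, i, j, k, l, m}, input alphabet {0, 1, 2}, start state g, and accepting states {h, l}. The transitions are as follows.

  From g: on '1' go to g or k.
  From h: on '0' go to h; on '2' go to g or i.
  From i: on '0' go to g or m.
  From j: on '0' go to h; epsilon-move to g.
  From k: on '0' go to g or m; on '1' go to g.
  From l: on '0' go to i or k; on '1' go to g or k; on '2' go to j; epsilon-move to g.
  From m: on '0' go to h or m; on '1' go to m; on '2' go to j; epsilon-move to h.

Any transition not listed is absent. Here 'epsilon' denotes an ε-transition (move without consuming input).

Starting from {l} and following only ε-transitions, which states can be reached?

{g, l}

Begin with {l}.
ε-move l → g; add g.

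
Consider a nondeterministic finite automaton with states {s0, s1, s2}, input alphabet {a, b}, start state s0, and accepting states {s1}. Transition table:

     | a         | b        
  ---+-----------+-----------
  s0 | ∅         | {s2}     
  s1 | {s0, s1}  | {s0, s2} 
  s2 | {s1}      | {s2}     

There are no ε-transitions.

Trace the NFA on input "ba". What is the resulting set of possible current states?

{s1}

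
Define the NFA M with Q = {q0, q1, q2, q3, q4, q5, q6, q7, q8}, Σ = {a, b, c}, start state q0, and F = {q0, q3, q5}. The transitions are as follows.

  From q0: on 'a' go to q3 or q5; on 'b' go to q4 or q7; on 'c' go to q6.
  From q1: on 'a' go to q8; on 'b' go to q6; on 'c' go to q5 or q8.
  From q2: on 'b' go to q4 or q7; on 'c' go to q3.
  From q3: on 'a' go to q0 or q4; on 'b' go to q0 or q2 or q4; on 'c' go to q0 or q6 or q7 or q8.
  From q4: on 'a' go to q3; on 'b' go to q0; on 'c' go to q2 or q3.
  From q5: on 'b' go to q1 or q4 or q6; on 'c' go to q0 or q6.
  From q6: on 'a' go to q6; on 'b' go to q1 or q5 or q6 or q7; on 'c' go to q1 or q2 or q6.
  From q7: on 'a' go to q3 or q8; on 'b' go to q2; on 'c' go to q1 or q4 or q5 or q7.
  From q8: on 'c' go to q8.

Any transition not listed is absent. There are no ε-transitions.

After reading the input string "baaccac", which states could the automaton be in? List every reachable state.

Start in {q0}.
Read 'b': q0→{q4, q7}; now {q4, q7}.
Read 'a': q4→{q3}, q7→{q3, q8}; now {q3, q8}.
Read 'a': q3→{q0, q4}, q8→∅; now {q0, q4}.
Read 'c': q0→{q6}, q4→{q2, q3}; now {q2, q3, q6}.
Read 'c': q2→{q3}, q3→{q0, q6, q7, q8}, q6→{q1, q2, q6}; now {q0, q1, q2, q3, q6, q7, q8}.
Read 'a': q0→{q3, q5}, q1→{q8}, q2→∅, q3→{q0, q4}, q6→{q6}, q7→{q3, q8}, q8→∅; now {q0, q3, q4, q5, q6, q8}.
Read 'c': q0→{q6}, q3→{q0, q6, q7, q8}, q4→{q2, q3}, q5→{q0, q6}, q6→{q1, q2, q6}, q8→{q8}; now {q0, q1, q2, q3, q6, q7, q8}.

{q0, q1, q2, q3, q6, q7, q8}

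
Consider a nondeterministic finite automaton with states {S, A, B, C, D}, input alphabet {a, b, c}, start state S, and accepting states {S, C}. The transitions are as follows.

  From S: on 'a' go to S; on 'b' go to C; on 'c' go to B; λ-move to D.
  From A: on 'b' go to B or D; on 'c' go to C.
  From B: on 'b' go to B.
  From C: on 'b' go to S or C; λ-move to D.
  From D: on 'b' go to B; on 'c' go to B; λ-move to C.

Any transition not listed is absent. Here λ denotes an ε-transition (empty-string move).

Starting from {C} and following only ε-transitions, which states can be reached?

Begin with {C}.
ε-move C → D; add D.

{C, D}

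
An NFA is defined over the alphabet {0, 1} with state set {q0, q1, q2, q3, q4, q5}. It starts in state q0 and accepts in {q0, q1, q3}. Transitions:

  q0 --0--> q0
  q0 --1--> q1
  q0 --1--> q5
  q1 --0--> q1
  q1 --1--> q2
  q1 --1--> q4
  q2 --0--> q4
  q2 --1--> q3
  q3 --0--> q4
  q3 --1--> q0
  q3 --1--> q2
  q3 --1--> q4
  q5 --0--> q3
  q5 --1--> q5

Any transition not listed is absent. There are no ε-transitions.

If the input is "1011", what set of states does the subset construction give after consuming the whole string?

Start in {q0}.
Read '1': {q0} → {q1, q5}.
Read '0': {q1, q5} → {q1, q3}.
Read '1': {q1, q3} → {q0, q2, q4}.
Read '1': {q0, q2, q4} → {q1, q3, q5}.

{q1, q3, q5}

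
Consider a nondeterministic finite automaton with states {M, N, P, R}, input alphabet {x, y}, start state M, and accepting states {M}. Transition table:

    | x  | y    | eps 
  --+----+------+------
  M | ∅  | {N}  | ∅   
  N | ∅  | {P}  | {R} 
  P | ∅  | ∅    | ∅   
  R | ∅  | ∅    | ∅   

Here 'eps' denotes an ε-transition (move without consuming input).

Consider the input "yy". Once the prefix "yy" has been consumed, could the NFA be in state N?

No

Start in {M}.
Read 'y': {M} → {N, R}.
Read 'y': {N, R} → {P}.
State N is not in {P}.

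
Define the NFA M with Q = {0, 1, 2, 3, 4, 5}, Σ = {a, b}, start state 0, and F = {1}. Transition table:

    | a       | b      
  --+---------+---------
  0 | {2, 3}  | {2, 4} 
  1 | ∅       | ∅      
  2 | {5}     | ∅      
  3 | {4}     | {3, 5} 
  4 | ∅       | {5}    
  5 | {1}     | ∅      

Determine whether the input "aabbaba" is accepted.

Start in {0}.
Read 'a': 0→{2, 3}; now {2, 3}.
Read 'a': 2→{5}, 3→{4}; now {4, 5}.
Read 'b': 4→{5}, 5→∅; now {5}.
Read 'b': 5→∅; now ∅.
The set is empty and remains empty for the remaining 3 symbols.
The final set ∅ contains no accepting state.

No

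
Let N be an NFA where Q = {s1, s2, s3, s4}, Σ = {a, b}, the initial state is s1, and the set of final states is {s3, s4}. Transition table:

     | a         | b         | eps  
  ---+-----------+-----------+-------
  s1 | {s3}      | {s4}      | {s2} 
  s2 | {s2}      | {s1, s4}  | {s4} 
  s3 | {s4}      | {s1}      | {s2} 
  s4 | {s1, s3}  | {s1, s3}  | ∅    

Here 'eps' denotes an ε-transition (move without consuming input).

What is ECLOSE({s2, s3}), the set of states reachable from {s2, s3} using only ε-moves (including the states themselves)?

{s2, s3, s4}

Begin with {s2, s3}.
ε-move s2 → s4; add s4.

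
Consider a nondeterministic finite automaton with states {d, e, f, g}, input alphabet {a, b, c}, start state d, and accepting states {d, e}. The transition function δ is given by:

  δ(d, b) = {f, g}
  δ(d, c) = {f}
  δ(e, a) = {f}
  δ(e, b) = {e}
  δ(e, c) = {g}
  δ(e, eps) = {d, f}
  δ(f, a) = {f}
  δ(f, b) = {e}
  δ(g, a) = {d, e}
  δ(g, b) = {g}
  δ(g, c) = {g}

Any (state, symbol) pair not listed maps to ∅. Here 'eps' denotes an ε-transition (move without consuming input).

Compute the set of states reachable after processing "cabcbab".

{d, e, f, g}

Start in {d}.
Read 'c': d→{f}; now {f}.
Read 'a': f→{f}; now {f}.
Read 'b': f→{e}; union {e}; ε-closure = {d, e, f}.
Read 'c': d→{f}, e→{g}, f→∅; now {f, g}.
Read 'b': f→{e}, g→{g}; union {e, g}; ε-closure = {d, e, f, g}.
Read 'a': d→∅, e→{f}, f→{f}, g→{d, e}; now {d, e, f}.
Read 'b': d→{f, g}, e→{e}, f→{e}; union {e, f, g}; ε-closure = {d, e, f, g}.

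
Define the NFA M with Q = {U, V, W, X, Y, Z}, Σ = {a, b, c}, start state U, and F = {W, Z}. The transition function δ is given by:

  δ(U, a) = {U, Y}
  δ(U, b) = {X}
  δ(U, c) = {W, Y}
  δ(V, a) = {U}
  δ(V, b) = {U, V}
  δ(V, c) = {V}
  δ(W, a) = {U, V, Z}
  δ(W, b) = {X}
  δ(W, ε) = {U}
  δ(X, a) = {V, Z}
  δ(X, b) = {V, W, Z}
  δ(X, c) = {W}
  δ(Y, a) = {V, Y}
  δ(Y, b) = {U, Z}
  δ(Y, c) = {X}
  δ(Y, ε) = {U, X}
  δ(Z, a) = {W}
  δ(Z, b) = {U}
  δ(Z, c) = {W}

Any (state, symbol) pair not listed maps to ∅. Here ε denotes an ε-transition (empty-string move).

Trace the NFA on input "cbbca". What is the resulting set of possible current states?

Start in {U}.
Read 'c': U→{W, Y}; union {W, Y}; ε-closure = {U, W, X, Y}.
Read 'b': U→{X}, W→{X}, X→{V, W, Z}, Y→{U, Z}; now {U, V, W, X, Z}.
Read 'b': U→{X}, V→{U, V}, W→{X}, X→{V, W, Z}, Z→{U}; now {U, V, W, X, Z}.
Read 'c': U→{W, Y}, V→{V}, W→∅, X→{W}, Z→{W}; union {V, W, Y}; ε-closure = {U, V, W, X, Y}.
Read 'a': U→{U, Y}, V→{U}, W→{U, V, Z}, X→{V, Z}, Y→{V, Y}; union {U, V, Y, Z}; ε-closure = {U, V, X, Y, Z}.

{U, V, X, Y, Z}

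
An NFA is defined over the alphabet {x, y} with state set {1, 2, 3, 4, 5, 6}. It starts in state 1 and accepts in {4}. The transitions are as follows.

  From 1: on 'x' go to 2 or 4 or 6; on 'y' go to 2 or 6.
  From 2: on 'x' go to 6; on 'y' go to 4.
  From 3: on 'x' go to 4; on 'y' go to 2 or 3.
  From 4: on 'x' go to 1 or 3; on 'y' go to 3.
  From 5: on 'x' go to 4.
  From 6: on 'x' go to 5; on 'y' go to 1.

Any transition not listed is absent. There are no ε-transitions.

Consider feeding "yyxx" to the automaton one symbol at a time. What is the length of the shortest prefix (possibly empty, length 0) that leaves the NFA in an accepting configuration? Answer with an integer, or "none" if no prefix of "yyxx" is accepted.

2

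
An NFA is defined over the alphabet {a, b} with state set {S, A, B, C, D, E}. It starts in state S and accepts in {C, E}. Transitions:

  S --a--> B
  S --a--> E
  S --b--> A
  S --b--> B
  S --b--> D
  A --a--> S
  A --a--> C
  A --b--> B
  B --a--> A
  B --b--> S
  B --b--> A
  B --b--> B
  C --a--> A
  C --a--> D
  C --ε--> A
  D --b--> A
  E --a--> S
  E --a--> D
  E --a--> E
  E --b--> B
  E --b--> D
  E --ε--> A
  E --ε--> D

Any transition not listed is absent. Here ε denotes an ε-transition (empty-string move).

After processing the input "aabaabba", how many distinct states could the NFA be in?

Start in {S}.
Read 'a': S→{B, E}; union {B, E}; ε-closure = {A, B, D, E}.
Read 'a': A→{S, C}, B→{A}, D→∅, E→{S, D, E}; now {S, A, C, D, E}.
Read 'b': S→{A, B, D}, A→{B}, C→∅, D→{A}, E→{B, D}; now {A, B, D}.
Read 'a': A→{S, C}, B→{A}, D→∅; now {S, A, C}.
Read 'a': S→{B, E}, A→{S, C}, C→{A, D}; now {S, A, B, C, D, E}.
Read 'b': S→{A, B, D}, A→{B}, B→{S, A, B}, C→∅, D→{A}, E→{B, D}; now {S, A, B, D}.
Read 'b': S→{A, B, D}, A→{B}, B→{S, A, B}, D→{A}; now {S, A, B, D}.
Read 'a': S→{B, E}, A→{S, C}, B→{A}, D→∅; union {S, A, B, C, E}; ε-closure = {S, A, B, C, D, E}.
That set has 6 states.

6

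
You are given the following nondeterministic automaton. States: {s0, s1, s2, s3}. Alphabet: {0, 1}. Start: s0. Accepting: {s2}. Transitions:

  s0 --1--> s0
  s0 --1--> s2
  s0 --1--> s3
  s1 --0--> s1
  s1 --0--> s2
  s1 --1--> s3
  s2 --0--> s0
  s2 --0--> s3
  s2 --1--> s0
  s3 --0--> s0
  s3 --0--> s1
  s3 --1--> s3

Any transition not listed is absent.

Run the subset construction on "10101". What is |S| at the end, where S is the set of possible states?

Start in {s0}.
Read '1': s0→{s0, s2, s3}; now {s0, s2, s3}.
Read '0': s0→∅, s2→{s0, s3}, s3→{s0, s1}; now {s0, s1, s3}.
Read '1': s0→{s0, s2, s3}, s1→{s3}, s3→{s3}; now {s0, s2, s3}.
Read '0': s0→∅, s2→{s0, s3}, s3→{s0, s1}; now {s0, s1, s3}.
Read '1': s0→{s0, s2, s3}, s1→{s3}, s3→{s3}; now {s0, s2, s3}.
That set has 3 states.

3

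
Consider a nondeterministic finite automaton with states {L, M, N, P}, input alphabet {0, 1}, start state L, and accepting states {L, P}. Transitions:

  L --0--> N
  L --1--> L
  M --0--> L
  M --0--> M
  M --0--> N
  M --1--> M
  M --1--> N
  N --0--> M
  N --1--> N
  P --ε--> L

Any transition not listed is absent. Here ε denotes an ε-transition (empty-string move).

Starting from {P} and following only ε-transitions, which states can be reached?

{L, P}

Begin with {P}.
ε-move P → L; add L.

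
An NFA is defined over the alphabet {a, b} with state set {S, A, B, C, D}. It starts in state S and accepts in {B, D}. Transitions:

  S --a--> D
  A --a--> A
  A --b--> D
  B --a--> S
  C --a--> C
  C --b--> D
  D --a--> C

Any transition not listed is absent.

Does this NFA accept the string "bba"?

Start in {S}.
Read 'b': S→∅; now ∅.
The set is empty and remains empty for the remaining 2 symbols.
The final set ∅ contains no accepting state.

No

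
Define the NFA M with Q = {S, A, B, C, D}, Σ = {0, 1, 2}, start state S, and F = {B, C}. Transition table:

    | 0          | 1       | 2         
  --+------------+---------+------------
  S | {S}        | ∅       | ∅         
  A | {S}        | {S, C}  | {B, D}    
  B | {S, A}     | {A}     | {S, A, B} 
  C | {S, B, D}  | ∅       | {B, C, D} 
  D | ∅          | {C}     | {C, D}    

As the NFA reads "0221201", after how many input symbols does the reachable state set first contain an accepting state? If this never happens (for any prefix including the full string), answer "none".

none

Start in {S}.
Read '0': S→{S}; now {S}.
Read '2': S→∅; now ∅.
The set is empty and remains empty for the remaining 5 symbols.
No reachable set along the way intersects F.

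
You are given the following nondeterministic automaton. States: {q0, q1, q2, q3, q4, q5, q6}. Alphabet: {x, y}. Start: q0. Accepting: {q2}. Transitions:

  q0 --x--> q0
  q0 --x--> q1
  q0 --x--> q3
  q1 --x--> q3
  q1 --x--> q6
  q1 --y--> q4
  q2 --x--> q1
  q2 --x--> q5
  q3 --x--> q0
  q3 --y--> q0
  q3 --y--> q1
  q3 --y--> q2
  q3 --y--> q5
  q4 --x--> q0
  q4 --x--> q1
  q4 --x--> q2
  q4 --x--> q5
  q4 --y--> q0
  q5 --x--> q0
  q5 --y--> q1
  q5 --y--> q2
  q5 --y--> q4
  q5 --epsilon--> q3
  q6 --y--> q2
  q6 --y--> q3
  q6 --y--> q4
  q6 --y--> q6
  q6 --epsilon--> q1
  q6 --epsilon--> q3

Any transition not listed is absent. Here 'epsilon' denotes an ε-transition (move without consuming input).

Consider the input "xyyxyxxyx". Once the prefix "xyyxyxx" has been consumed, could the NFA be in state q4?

Start in {q0}.
Read 'x': q0→{q0, q1, q3}; now {q0, q1, q3}.
Read 'y': q0→∅, q1→{q4}, q3→{q0, q1, q2, q5}; union {q0, q1, q2, q4, q5}; ε-closure = {q0, q1, q2, q3, q4, q5}.
Read 'y': q0→∅, q1→{q4}, q2→∅, q3→{q0, q1, q2, q5}, q4→{q0}, q5→{q1, q2, q4}; union {q0, q1, q2, q4, q5}; ε-closure = {q0, q1, q2, q3, q4, q5}.
Read 'x': q0→{q0, q1, q3}, q1→{q3, q6}, q2→{q1, q5}, q3→{q0}, q4→{q0, q1, q2, q5}, q5→{q0}; now {q0, q1, q2, q3, q5, q6}.
Read 'y': q0→∅, q1→{q4}, q2→∅, q3→{q0, q1, q2, q5}, q5→{q1, q2, q4}, q6→{q2, q3, q4, q6}; now {q0, q1, q2, q3, q4, q5, q6}.
Read 'x': q0→{q0, q1, q3}, q1→{q3, q6}, q2→{q1, q5}, q3→{q0}, q4→{q0, q1, q2, q5}, q5→{q0}, q6→∅; now {q0, q1, q2, q3, q5, q6}.
Read 'x': q0→{q0, q1, q3}, q1→{q3, q6}, q2→{q1, q5}, q3→{q0}, q5→{q0}, q6→∅; now {q0, q1, q3, q5, q6}.
State q4 is not in {q0, q1, q3, q5, q6}.

No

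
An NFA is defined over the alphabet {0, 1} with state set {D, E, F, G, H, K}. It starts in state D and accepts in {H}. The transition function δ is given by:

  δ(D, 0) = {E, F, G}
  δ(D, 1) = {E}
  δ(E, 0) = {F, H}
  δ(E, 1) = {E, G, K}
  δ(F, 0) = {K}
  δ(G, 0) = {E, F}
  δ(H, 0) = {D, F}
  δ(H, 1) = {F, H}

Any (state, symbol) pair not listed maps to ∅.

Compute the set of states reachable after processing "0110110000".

{D, E, F, G, H, K}

Start in {D}.
Read '0': {D} → {E, F, G}.
Read '1': {E, F, G} → {E, G, K}.
Read '1': {E, G, K} → {E, G, K}.
Read '0': {E, G, K} → {E, F, H}.
Read '1': {E, F, H} → {E, F, G, H, K}.
Read '1': {E, F, G, H, K} → {E, F, G, H, K}.
Read '0': {E, F, G, H, K} → {D, E, F, H, K}.
Read '0': {D, E, F, H, K} → {D, E, F, G, H, K}.
Read '0': {D, E, F, G, H, K} → {D, E, F, G, H, K}.
Read '0': {D, E, F, G, H, K} → {D, E, F, G, H, K}.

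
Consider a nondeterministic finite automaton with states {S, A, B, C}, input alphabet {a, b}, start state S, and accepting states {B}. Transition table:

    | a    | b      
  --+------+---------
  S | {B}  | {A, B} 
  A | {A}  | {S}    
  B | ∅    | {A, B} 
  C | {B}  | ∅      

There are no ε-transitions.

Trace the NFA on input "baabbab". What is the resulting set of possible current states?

{S}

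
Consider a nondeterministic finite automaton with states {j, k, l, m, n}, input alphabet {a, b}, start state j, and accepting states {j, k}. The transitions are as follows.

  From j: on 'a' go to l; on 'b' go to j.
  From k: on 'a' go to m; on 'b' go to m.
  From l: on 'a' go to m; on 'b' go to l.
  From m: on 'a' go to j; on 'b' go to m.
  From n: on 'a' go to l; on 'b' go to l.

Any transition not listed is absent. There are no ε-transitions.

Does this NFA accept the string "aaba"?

Start in {j}.
Read 'a': {j} → {l}.
Read 'a': {l} → {m}.
Read 'b': {m} → {m}.
Read 'a': {m} → {j}.
The final set {j} contains the accepting state j.

Yes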